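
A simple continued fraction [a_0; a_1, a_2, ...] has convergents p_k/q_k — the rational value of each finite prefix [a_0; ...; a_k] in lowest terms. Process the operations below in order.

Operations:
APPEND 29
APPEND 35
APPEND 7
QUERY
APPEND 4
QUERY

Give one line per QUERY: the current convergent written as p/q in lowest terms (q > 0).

7141/246
29580/1019

APPEND 29: p_0 = 29·1 + 0 = 29, q_0 = 29·0 + 1 = 1 → 29/1
APPEND 35: p_1 = 35·29 + 1 = 1016, q_1 = 35·1 + 0 = 35 → 1016/35
APPEND 7: p_2 = 7·1016 + 29 = 7141, q_2 = 7·35 + 1 = 246 → 7141/246
APPEND 4: p_3 = 4·7141 + 1016 = 29580, q_3 = 4·246 + 35 = 1019 → 29580/1019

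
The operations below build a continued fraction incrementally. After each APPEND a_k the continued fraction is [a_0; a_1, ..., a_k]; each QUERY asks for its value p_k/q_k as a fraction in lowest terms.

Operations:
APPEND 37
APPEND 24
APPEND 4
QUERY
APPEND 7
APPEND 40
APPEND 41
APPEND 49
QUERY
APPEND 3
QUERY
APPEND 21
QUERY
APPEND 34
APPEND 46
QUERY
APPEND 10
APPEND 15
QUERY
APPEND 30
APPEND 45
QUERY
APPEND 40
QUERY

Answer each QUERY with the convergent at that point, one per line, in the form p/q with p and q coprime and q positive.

3593/97
2102113890/56750617
6349220623/171409451
135435746973/3656349088
212249008161403/5730071157466
32118767701637428/867108053954011
43488174720992593303/1174047114840258496
1740492678971999086695/46987955260427813273

APPEND 37: p_0 = 37·1 + 0 = 37, q_0 = 37·0 + 1 = 1 → 37/1
APPEND 24: p_1 = 24·37 + 1 = 889, q_1 = 24·1 + 0 = 24 → 889/24
APPEND 4: p_2 = 4·889 + 37 = 3593, q_2 = 4·24 + 1 = 97 → 3593/97
APPEND 7: p_3 = 7·3593 + 889 = 26040, q_3 = 7·97 + 24 = 703 → 26040/703
APPEND 40: p_4 = 40·26040 + 3593 = 1045193, q_4 = 40·703 + 97 = 28217 → 1045193/28217
APPEND 41: p_5 = 41·1045193 + 26040 = 42878953, q_5 = 41·28217 + 703 = 1157600 → 42878953/1157600
APPEND 49: p_6 = 49·42878953 + 1045193 = 2102113890, q_6 = 49·1157600 + 28217 = 56750617 → 2102113890/56750617
APPEND 3: p_7 = 3·2102113890 + 42878953 = 6349220623, q_7 = 3·56750617 + 1157600 = 171409451 → 6349220623/171409451
APPEND 21: p_8 = 21·6349220623 + 2102113890 = 135435746973, q_8 = 21·171409451 + 56750617 = 3656349088 → 135435746973/3656349088
APPEND 34: p_9 = 34·135435746973 + 6349220623 = 4611164617705, q_9 = 34·3656349088 + 171409451 = 124487278443 → 4611164617705/124487278443
APPEND 46: p_10 = 46·4611164617705 + 135435746973 = 212249008161403, q_10 = 46·124487278443 + 3656349088 = 5730071157466 → 212249008161403/5730071157466
APPEND 10: p_11 = 10·212249008161403 + 4611164617705 = 2127101246231735, q_11 = 10·5730071157466 + 124487278443 = 57425198853103 → 2127101246231735/57425198853103
APPEND 15: p_12 = 15·2127101246231735 + 212249008161403 = 32118767701637428, q_12 = 15·57425198853103 + 5730071157466 = 867108053954011 → 32118767701637428/867108053954011
APPEND 30: p_13 = 30·32118767701637428 + 2127101246231735 = 965690132295354575, q_13 = 30·867108053954011 + 57425198853103 = 26070666817473433 → 965690132295354575/26070666817473433
APPEND 45: p_14 = 45·965690132295354575 + 32118767701637428 = 43488174720992593303, q_14 = 45·26070666817473433 + 867108053954011 = 1174047114840258496 → 43488174720992593303/1174047114840258496
APPEND 40: p_15 = 40·43488174720992593303 + 965690132295354575 = 1740492678971999086695, q_15 = 40·1174047114840258496 + 26070666817473433 = 46987955260427813273 → 1740492678971999086695/46987955260427813273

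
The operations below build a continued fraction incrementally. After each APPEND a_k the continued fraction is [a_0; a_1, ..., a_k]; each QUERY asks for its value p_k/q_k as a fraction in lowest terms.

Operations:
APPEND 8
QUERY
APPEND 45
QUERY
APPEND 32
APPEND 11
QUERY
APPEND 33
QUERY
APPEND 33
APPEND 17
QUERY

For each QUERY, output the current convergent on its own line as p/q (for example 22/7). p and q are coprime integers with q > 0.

8/1
361/45
127521/15896
4219753/526009
2373669043/295887290

APPEND 8: p_0 = 8·1 + 0 = 8, q_0 = 8·0 + 1 = 1 → 8/1
APPEND 45: p_1 = 45·8 + 1 = 361, q_1 = 45·1 + 0 = 45 → 361/45
APPEND 32: p_2 = 32·361 + 8 = 11560, q_2 = 32·45 + 1 = 1441 → 11560/1441
APPEND 11: p_3 = 11·11560 + 361 = 127521, q_3 = 11·1441 + 45 = 15896 → 127521/15896
APPEND 33: p_4 = 33·127521 + 11560 = 4219753, q_4 = 33·15896 + 1441 = 526009 → 4219753/526009
APPEND 33: p_5 = 33·4219753 + 127521 = 139379370, q_5 = 33·526009 + 15896 = 17374193 → 139379370/17374193
APPEND 17: p_6 = 17·139379370 + 4219753 = 2373669043, q_6 = 17·17374193 + 526009 = 295887290 → 2373669043/295887290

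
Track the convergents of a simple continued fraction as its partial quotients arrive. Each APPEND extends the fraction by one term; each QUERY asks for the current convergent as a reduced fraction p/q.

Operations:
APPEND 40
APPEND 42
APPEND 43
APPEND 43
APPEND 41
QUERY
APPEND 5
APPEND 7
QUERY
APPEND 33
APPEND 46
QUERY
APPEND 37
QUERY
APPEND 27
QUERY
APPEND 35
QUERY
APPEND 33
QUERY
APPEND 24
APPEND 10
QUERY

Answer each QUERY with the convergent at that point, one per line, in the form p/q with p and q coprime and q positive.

APPEND 40: p_0 = 40·1 + 0 = 40, q_0 = 40·0 + 1 = 1 → 40/1
APPEND 42: p_1 = 42·40 + 1 = 1681, q_1 = 42·1 + 0 = 42 → 1681/42
APPEND 43: p_2 = 43·1681 + 40 = 72323, q_2 = 43·42 + 1 = 1807 → 72323/1807
APPEND 43: p_3 = 43·72323 + 1681 = 3111570, q_3 = 43·1807 + 42 = 77743 → 3111570/77743
APPEND 41: p_4 = 41·3111570 + 72323 = 127646693, q_4 = 41·77743 + 1807 = 3189270 → 127646693/3189270
APPEND 5: p_5 = 5·127646693 + 3111570 = 641345035, q_5 = 5·3189270 + 77743 = 16024093 → 641345035/16024093
APPEND 7: p_6 = 7·641345035 + 127646693 = 4617061938, q_6 = 7·16024093 + 3189270 = 115357921 → 4617061938/115357921
APPEND 33: p_7 = 33·4617061938 + 641345035 = 153004388989, q_7 = 33·115357921 + 16024093 = 3822835486 → 153004388989/3822835486
APPEND 46: p_8 = 46·153004388989 + 4617061938 = 7042818955432, q_8 = 46·3822835486 + 115357921 = 175965790277 → 7042818955432/175965790277
APPEND 37: p_9 = 37·7042818955432 + 153004388989 = 260737305739973, q_9 = 37·175965790277 + 3822835486 = 6514557075735 → 260737305739973/6514557075735
APPEND 27: p_10 = 27·260737305739973 + 7042818955432 = 7046950073934703, q_10 = 27·6514557075735 + 175965790277 = 176069006835122 → 7046950073934703/176069006835122
APPEND 35: p_11 = 35·7046950073934703 + 260737305739973 = 246903989893454578, q_11 = 35·176069006835122 + 6514557075735 = 6168929796305005 → 246903989893454578/6168929796305005
APPEND 33: p_12 = 33·246903989893454578 + 7046950073934703 = 8154878616557935777, q_12 = 33·6168929796305005 + 176069006835122 = 203750752284900287 → 8154878616557935777/203750752284900287
APPEND 24: p_13 = 24·8154878616557935777 + 246903989893454578 = 195963990787283913226, q_13 = 24·203750752284900287 + 6168929796305005 = 4896186984633911893 → 195963990787283913226/4896186984633911893
APPEND 10: p_14 = 10·195963990787283913226 + 8154878616557935777 = 1967794786489397068037, q_14 = 10·4896186984633911893 + 203750752284900287 = 49165620598624019217 → 1967794786489397068037/49165620598624019217

127646693/3189270
4617061938/115357921
7042818955432/175965790277
260737305739973/6514557075735
7046950073934703/176069006835122
246903989893454578/6168929796305005
8154878616557935777/203750752284900287
1967794786489397068037/49165620598624019217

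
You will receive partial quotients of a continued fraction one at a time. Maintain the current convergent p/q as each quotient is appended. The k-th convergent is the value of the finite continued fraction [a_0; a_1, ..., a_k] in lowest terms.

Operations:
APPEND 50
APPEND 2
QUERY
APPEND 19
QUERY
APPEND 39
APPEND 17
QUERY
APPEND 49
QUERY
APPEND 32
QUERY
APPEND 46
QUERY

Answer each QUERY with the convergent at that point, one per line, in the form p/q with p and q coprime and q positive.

APPEND 50: p_0 = 50·1 + 0 = 50, q_0 = 50·0 + 1 = 1 → 50/1
APPEND 2: p_1 = 2·50 + 1 = 101, q_1 = 2·1 + 0 = 2 → 101/2
APPEND 19: p_2 = 19·101 + 50 = 1969, q_2 = 19·2 + 1 = 39 → 1969/39
APPEND 39: p_3 = 39·1969 + 101 = 76892, q_3 = 39·39 + 2 = 1523 → 76892/1523
APPEND 17: p_4 = 17·76892 + 1969 = 1309133, q_4 = 17·1523 + 39 = 25930 → 1309133/25930
APPEND 49: p_5 = 49·1309133 + 76892 = 64224409, q_5 = 49·25930 + 1523 = 1272093 → 64224409/1272093
APPEND 32: p_6 = 32·64224409 + 1309133 = 2056490221, q_6 = 32·1272093 + 25930 = 40732906 → 2056490221/40732906
APPEND 46: p_7 = 46·2056490221 + 64224409 = 94662774575, q_7 = 46·40732906 + 1272093 = 1874985769 → 94662774575/1874985769

101/2
1969/39
1309133/25930
64224409/1272093
2056490221/40732906
94662774575/1874985769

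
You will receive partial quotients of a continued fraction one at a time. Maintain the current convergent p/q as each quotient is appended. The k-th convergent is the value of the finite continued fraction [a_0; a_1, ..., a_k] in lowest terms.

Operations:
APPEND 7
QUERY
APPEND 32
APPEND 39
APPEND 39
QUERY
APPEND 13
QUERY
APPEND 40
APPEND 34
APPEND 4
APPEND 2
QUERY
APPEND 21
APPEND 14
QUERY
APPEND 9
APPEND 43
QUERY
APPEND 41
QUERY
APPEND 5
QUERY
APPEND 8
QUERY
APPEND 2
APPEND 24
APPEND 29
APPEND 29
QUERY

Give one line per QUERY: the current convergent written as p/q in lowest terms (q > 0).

APPEND 7: p_0 = 7·1 + 0 = 7, q_0 = 7·0 + 1 = 1 → 7/1
APPEND 32: p_1 = 32·7 + 1 = 225, q_1 = 32·1 + 0 = 32 → 225/32
APPEND 39: p_2 = 39·225 + 7 = 8782, q_2 = 39·32 + 1 = 1249 → 8782/1249
APPEND 39: p_3 = 39·8782 + 225 = 342723, q_3 = 39·1249 + 32 = 48743 → 342723/48743
APPEND 13: p_4 = 13·342723 + 8782 = 4464181, q_4 = 13·48743 + 1249 = 634908 → 4464181/634908
APPEND 40: p_5 = 40·4464181 + 342723 = 178909963, q_5 = 40·634908 + 48743 = 25445063 → 178909963/25445063
APPEND 34: p_6 = 34·178909963 + 4464181 = 6087402923, q_6 = 34·25445063 + 634908 = 865767050 → 6087402923/865767050
APPEND 4: p_7 = 4·6087402923 + 178909963 = 24528521655, q_7 = 4·865767050 + 25445063 = 3488513263 → 24528521655/3488513263
APPEND 2: p_8 = 2·24528521655 + 6087402923 = 55144446233, q_8 = 2·3488513263 + 865767050 = 7842793576 → 55144446233/7842793576
APPEND 21: p_9 = 21·55144446233 + 24528521655 = 1182561892548, q_9 = 21·7842793576 + 3488513263 = 168187178359 → 1182561892548/168187178359
APPEND 14: p_10 = 14·1182561892548 + 55144446233 = 16611010941905, q_10 = 14·168187178359 + 7842793576 = 2362463290602 → 16611010941905/2362463290602
APPEND 9: p_11 = 9·16611010941905 + 1182561892548 = 150681660369693, q_11 = 9·2362463290602 + 168187178359 = 21430356793777 → 150681660369693/21430356793777
APPEND 43: p_12 = 43·150681660369693 + 16611010941905 = 6495922406838704, q_12 = 43·21430356793777 + 2362463290602 = 923867805423013 → 6495922406838704/923867805423013
APPEND 41: p_13 = 41·6495922406838704 + 150681660369693 = 266483500340756557, q_13 = 41·923867805423013 + 21430356793777 = 37900010379137310 → 266483500340756557/37900010379137310
APPEND 5: p_14 = 5·266483500340756557 + 6495922406838704 = 1338913424110621489, q_14 = 5·37900010379137310 + 923867805423013 = 190423919701109563 → 1338913424110621489/190423919701109563
APPEND 8: p_15 = 8·1338913424110621489 + 266483500340756557 = 10977790893225728469, q_15 = 8·190423919701109563 + 37900010379137310 = 1561291367988013814 → 10977790893225728469/1561291367988013814
APPEND 2: p_16 = 2·10977790893225728469 + 1338913424110621489 = 23294495210562078427, q_16 = 2·1561291367988013814 + 190423919701109563 = 3313006655677137191 → 23294495210562078427/3313006655677137191
APPEND 24: p_17 = 24·23294495210562078427 + 10977790893225728469 = 570045675946715610717, q_17 = 24·3313006655677137191 + 1561291367988013814 = 81073451104239306398 → 570045675946715610717/81073451104239306398
APPEND 29: p_18 = 29·570045675946715610717 + 23294495210562078427 = 16554619097665314789220, q_18 = 29·81073451104239306398 + 3313006655677137191 = 2354443088678617022733 → 16554619097665314789220/2354443088678617022733
APPEND 29: p_19 = 29·16554619097665314789220 + 570045675946715610717 = 480653999508240844498097, q_19 = 29·2354443088678617022733 + 81073451104239306398 = 68359923022784132965655 → 480653999508240844498097/68359923022784132965655

7/1
342723/48743
4464181/634908
55144446233/7842793576
16611010941905/2362463290602
6495922406838704/923867805423013
266483500340756557/37900010379137310
1338913424110621489/190423919701109563
10977790893225728469/1561291367988013814
480653999508240844498097/68359923022784132965655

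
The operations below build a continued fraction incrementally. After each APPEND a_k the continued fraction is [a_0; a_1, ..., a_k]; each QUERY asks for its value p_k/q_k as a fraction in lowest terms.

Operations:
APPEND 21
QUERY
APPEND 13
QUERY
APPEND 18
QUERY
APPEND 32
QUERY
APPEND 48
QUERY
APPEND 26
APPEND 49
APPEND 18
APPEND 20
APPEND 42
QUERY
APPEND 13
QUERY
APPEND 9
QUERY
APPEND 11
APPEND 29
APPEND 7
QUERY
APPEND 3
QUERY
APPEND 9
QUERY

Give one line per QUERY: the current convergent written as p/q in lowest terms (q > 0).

APPEND 21: p_0 = 21·1 + 0 = 21, q_0 = 21·0 + 1 = 1 → 21/1
APPEND 13: p_1 = 13·21 + 1 = 274, q_1 = 13·1 + 0 = 13 → 274/13
APPEND 18: p_2 = 18·274 + 21 = 4953, q_2 = 18·13 + 1 = 235 → 4953/235
APPEND 32: p_3 = 32·4953 + 274 = 158770, q_3 = 32·235 + 13 = 7533 → 158770/7533
APPEND 48: p_4 = 48·158770 + 4953 = 7625913, q_4 = 48·7533 + 235 = 361819 → 7625913/361819
APPEND 26: p_5 = 26·7625913 + 158770 = 198432508, q_5 = 26·361819 + 7533 = 9414827 → 198432508/9414827
APPEND 49: p_6 = 49·198432508 + 7625913 = 9730818805, q_6 = 49·9414827 + 361819 = 461688342 → 9730818805/461688342
APPEND 18: p_7 = 18·9730818805 + 198432508 = 175353170998, q_7 = 18·461688342 + 9414827 = 8319804983 → 175353170998/8319804983
APPEND 20: p_8 = 20·175353170998 + 9730818805 = 3516794238765, q_8 = 20·8319804983 + 461688342 = 166857788002 → 3516794238765/166857788002
APPEND 42: p_9 = 42·3516794238765 + 175353170998 = 147880711199128, q_9 = 42·166857788002 + 8319804983 = 7016346901067 → 147880711199128/7016346901067
APPEND 13: p_10 = 13·147880711199128 + 3516794238765 = 1925966039827429, q_10 = 13·7016346901067 + 166857788002 = 91379367501873 → 1925966039827429/91379367501873
APPEND 9: p_11 = 9·1925966039827429 + 147880711199128 = 17481575069645989, q_11 = 9·91379367501873 + 7016346901067 = 829430654417924 → 17481575069645989/829430654417924
APPEND 11: p_12 = 11·17481575069645989 + 1925966039827429 = 194223291805933308, q_12 = 11·829430654417924 + 91379367501873 = 9215116566099037 → 194223291805933308/9215116566099037
APPEND 29: p_13 = 29·194223291805933308 + 17481575069645989 = 5649957037441711921, q_13 = 29·9215116566099037 + 829430654417924 = 268067811071289997 → 5649957037441711921/268067811071289997
APPEND 7: p_14 = 7·5649957037441711921 + 194223291805933308 = 39743922553897916755, q_14 = 7·268067811071289997 + 9215116566099037 = 1885689794065129016 → 39743922553897916755/1885689794065129016
APPEND 3: p_15 = 3·39743922553897916755 + 5649957037441711921 = 124881724699135462186, q_15 = 3·1885689794065129016 + 268067811071289997 = 5925137193266677045 → 124881724699135462186/5925137193266677045
APPEND 9: p_16 = 9·124881724699135462186 + 39743922553897916755 = 1163679444846117076429, q_16 = 9·5925137193266677045 + 1885689794065129016 = 55211924533465222421 → 1163679444846117076429/55211924533465222421

21/1
274/13
4953/235
158770/7533
7625913/361819
147880711199128/7016346901067
1925966039827429/91379367501873
17481575069645989/829430654417924
39743922553897916755/1885689794065129016
124881724699135462186/5925137193266677045
1163679444846117076429/55211924533465222421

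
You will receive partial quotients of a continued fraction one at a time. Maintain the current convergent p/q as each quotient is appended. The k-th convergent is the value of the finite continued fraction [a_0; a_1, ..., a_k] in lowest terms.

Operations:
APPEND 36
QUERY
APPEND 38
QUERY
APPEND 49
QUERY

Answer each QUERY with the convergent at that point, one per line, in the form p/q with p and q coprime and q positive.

36/1
1369/38
67117/1863

APPEND 36: p_0 = 36·1 + 0 = 36, q_0 = 36·0 + 1 = 1 → 36/1
APPEND 38: p_1 = 38·36 + 1 = 1369, q_1 = 38·1 + 0 = 38 → 1369/38
APPEND 49: p_2 = 49·1369 + 36 = 67117, q_2 = 49·38 + 1 = 1863 → 67117/1863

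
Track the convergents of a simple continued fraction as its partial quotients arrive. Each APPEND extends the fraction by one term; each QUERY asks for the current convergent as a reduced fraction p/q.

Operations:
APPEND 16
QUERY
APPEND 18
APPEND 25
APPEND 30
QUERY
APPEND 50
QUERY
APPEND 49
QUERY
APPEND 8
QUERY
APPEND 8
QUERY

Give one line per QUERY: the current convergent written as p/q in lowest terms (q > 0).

APPEND 16: p_0 = 16·1 + 0 = 16, q_0 = 16·0 + 1 = 1 → 16/1
APPEND 18: p_1 = 18·16 + 1 = 289, q_1 = 18·1 + 0 = 18 → 289/18
APPEND 25: p_2 = 25·289 + 16 = 7241, q_2 = 25·18 + 1 = 451 → 7241/451
APPEND 30: p_3 = 30·7241 + 289 = 217519, q_3 = 30·451 + 18 = 13548 → 217519/13548
APPEND 50: p_4 = 50·217519 + 7241 = 10883191, q_4 = 50·13548 + 451 = 677851 → 10883191/677851
APPEND 49: p_5 = 49·10883191 + 217519 = 533493878, q_5 = 49·677851 + 13548 = 33228247 → 533493878/33228247
APPEND 8: p_6 = 8·533493878 + 10883191 = 4278834215, q_6 = 8·33228247 + 677851 = 266503827 → 4278834215/266503827
APPEND 8: p_7 = 8·4278834215 + 533493878 = 34764167598, q_7 = 8·266503827 + 33228247 = 2165258863 → 34764167598/2165258863

16/1
217519/13548
10883191/677851
533493878/33228247
4278834215/266503827
34764167598/2165258863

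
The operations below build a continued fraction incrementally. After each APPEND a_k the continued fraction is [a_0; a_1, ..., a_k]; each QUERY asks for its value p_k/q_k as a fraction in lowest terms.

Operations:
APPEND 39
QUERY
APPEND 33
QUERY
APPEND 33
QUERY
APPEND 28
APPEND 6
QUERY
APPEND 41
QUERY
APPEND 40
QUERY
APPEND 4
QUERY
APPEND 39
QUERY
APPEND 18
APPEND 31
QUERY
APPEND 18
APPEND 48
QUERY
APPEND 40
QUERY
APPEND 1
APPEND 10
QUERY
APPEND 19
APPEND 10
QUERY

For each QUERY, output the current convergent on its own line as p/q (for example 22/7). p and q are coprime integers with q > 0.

39/1
1288/33
42543/1090
7197495/184408
296289787/7591281
11858788975/303835648
47731445687/1222933873
1873385170768/47998256695
1048701985275609/26868936442568
908748113160338313/23283159217431704
36368834930813012993/931810874744788767
409144665370546526053/10482751214366993477
78519406916214119989183/2011756422283717958817

APPEND 39: p_0 = 39·1 + 0 = 39, q_0 = 39·0 + 1 = 1 → 39/1
APPEND 33: p_1 = 33·39 + 1 = 1288, q_1 = 33·1 + 0 = 33 → 1288/33
APPEND 33: p_2 = 33·1288 + 39 = 42543, q_2 = 33·33 + 1 = 1090 → 42543/1090
APPEND 28: p_3 = 28·42543 + 1288 = 1192492, q_3 = 28·1090 + 33 = 30553 → 1192492/30553
APPEND 6: p_4 = 6·1192492 + 42543 = 7197495, q_4 = 6·30553 + 1090 = 184408 → 7197495/184408
APPEND 41: p_5 = 41·7197495 + 1192492 = 296289787, q_5 = 41·184408 + 30553 = 7591281 → 296289787/7591281
APPEND 40: p_6 = 40·296289787 + 7197495 = 11858788975, q_6 = 40·7591281 + 184408 = 303835648 → 11858788975/303835648
APPEND 4: p_7 = 4·11858788975 + 296289787 = 47731445687, q_7 = 4·303835648 + 7591281 = 1222933873 → 47731445687/1222933873
APPEND 39: p_8 = 39·47731445687 + 11858788975 = 1873385170768, q_8 = 39·1222933873 + 303835648 = 47998256695 → 1873385170768/47998256695
APPEND 18: p_9 = 18·1873385170768 + 47731445687 = 33768664519511, q_9 = 18·47998256695 + 1222933873 = 865191554383 → 33768664519511/865191554383
APPEND 31: p_10 = 31·33768664519511 + 1873385170768 = 1048701985275609, q_10 = 31·865191554383 + 47998256695 = 26868936442568 → 1048701985275609/26868936442568
APPEND 18: p_11 = 18·1048701985275609 + 33768664519511 = 18910404399480473, q_11 = 18·26868936442568 + 865191554383 = 484506047520607 → 18910404399480473/484506047520607
APPEND 48: p_12 = 48·18910404399480473 + 1048701985275609 = 908748113160338313, q_12 = 48·484506047520607 + 26868936442568 = 23283159217431704 → 908748113160338313/23283159217431704
APPEND 40: p_13 = 40·908748113160338313 + 18910404399480473 = 36368834930813012993, q_13 = 40·23283159217431704 + 484506047520607 = 931810874744788767 → 36368834930813012993/931810874744788767
APPEND 1: p_14 = 1·36368834930813012993 + 908748113160338313 = 37277583043973351306, q_14 = 1·931810874744788767 + 23283159217431704 = 955094033962220471 → 37277583043973351306/955094033962220471
APPEND 10: p_15 = 10·37277583043973351306 + 36368834930813012993 = 409144665370546526053, q_15 = 10·955094033962220471 + 931810874744788767 = 10482751214366993477 → 409144665370546526053/10482751214366993477
APPEND 19: p_16 = 19·409144665370546526053 + 37277583043973351306 = 7811026225084357346313, q_16 = 19·10482751214366993477 + 955094033962220471 = 200127367106935096534 → 7811026225084357346313/200127367106935096534
APPEND 10: p_17 = 10·7811026225084357346313 + 409144665370546526053 = 78519406916214119989183, q_17 = 10·200127367106935096534 + 10482751214366993477 = 2011756422283717958817 → 78519406916214119989183/2011756422283717958817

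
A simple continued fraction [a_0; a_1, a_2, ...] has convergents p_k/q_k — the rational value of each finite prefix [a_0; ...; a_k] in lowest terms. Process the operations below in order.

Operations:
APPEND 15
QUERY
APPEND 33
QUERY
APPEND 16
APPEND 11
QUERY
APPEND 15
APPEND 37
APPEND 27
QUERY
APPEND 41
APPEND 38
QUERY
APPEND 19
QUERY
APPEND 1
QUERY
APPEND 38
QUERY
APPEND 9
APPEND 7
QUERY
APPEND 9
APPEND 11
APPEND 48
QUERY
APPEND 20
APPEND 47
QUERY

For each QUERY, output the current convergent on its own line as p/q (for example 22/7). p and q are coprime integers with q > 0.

APPEND 15: p_0 = 15·1 + 0 = 15, q_0 = 15·0 + 1 = 1 → 15/1
APPEND 33: p_1 = 33·15 + 1 = 496, q_1 = 33·1 + 0 = 33 → 496/33
APPEND 16: p_2 = 16·496 + 15 = 7951, q_2 = 16·33 + 1 = 529 → 7951/529
APPEND 11: p_3 = 11·7951 + 496 = 87957, q_3 = 11·529 + 33 = 5852 → 87957/5852
APPEND 15: p_4 = 15·87957 + 7951 = 1327306, q_4 = 15·5852 + 529 = 88309 → 1327306/88309
APPEND 37: p_5 = 37·1327306 + 87957 = 49198279, q_5 = 37·88309 + 5852 = 3273285 → 49198279/3273285
APPEND 27: p_6 = 27·49198279 + 1327306 = 1329680839, q_6 = 27·3273285 + 88309 = 88467004 → 1329680839/88467004
APPEND 41: p_7 = 41·1329680839 + 49198279 = 54566112678, q_7 = 41·88467004 + 3273285 = 3630420449 → 54566112678/3630420449
APPEND 38: p_8 = 38·54566112678 + 1329680839 = 2074841962603, q_8 = 38·3630420449 + 88467004 = 138044444066 → 2074841962603/138044444066
APPEND 19: p_9 = 19·2074841962603 + 54566112678 = 39476563402135, q_9 = 19·138044444066 + 3630420449 = 2626474857703 → 39476563402135/2626474857703
APPEND 1: p_10 = 1·39476563402135 + 2074841962603 = 41551405364738, q_10 = 1·2626474857703 + 138044444066 = 2764519301769 → 41551405364738/2764519301769
APPEND 38: p_11 = 38·41551405364738 + 39476563402135 = 1618429967262179, q_11 = 38·2764519301769 + 2626474857703 = 107678208324925 → 1618429967262179/107678208324925
APPEND 9: p_12 = 9·1618429967262179 + 41551405364738 = 14607421110724349, q_12 = 9·107678208324925 + 2764519301769 = 971868394226094 → 14607421110724349/971868394226094
APPEND 7: p_13 = 7·14607421110724349 + 1618429967262179 = 103870377742332622, q_13 = 7·971868394226094 + 107678208324925 = 6910756967907583 → 103870377742332622/6910756967907583
APPEND 9: p_14 = 9·103870377742332622 + 14607421110724349 = 949440820791717947, q_14 = 9·6910756967907583 + 971868394226094 = 63168681105394341 → 949440820791717947/63168681105394341
APPEND 11: p_15 = 11·949440820791717947 + 103870377742332622 = 10547719406451230039, q_15 = 11·63168681105394341 + 6910756967907583 = 701766249127245334 → 10547719406451230039/701766249127245334
APPEND 48: p_16 = 48·10547719406451230039 + 949440820791717947 = 507239972330450759819, q_16 = 48·701766249127245334 + 63168681105394341 = 33747948639213170373 → 507239972330450759819/33747948639213170373
APPEND 20: p_17 = 20·507239972330450759819 + 10547719406451230039 = 10155347166015466426419, q_17 = 20·33747948639213170373 + 701766249127245334 = 675660739033390652794 → 10155347166015466426419/675660739033390652794
APPEND 47: p_18 = 47·10155347166015466426419 + 507239972330450759819 = 477808556775057372801512, q_18 = 47·675660739033390652794 + 33747948639213170373 = 31789802683208573851691 → 477808556775057372801512/31789802683208573851691

15/1
496/33
87957/5852
1329680839/88467004
2074841962603/138044444066
39476563402135/2626474857703
41551405364738/2764519301769
1618429967262179/107678208324925
103870377742332622/6910756967907583
507239972330450759819/33747948639213170373
477808556775057372801512/31789802683208573851691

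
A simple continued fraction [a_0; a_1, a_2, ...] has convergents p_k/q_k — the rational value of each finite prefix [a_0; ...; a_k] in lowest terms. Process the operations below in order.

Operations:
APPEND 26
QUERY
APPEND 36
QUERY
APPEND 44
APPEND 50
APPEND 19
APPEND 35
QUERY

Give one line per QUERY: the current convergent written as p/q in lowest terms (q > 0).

APPEND 26: p_0 = 26·1 + 0 = 26, q_0 = 26·0 + 1 = 1 → 26/1
APPEND 36: p_1 = 36·26 + 1 = 937, q_1 = 36·1 + 0 = 36 → 937/36
APPEND 44: p_2 = 44·937 + 26 = 41254, q_2 = 44·36 + 1 = 1585 → 41254/1585
APPEND 50: p_3 = 50·41254 + 937 = 2063637, q_3 = 50·1585 + 36 = 79286 → 2063637/79286
APPEND 19: p_4 = 19·2063637 + 41254 = 39250357, q_4 = 19·79286 + 1585 = 1508019 → 39250357/1508019
APPEND 35: p_5 = 35·39250357 + 2063637 = 1375826132, q_5 = 35·1508019 + 79286 = 52859951 → 1375826132/52859951

26/1
937/36
1375826132/52859951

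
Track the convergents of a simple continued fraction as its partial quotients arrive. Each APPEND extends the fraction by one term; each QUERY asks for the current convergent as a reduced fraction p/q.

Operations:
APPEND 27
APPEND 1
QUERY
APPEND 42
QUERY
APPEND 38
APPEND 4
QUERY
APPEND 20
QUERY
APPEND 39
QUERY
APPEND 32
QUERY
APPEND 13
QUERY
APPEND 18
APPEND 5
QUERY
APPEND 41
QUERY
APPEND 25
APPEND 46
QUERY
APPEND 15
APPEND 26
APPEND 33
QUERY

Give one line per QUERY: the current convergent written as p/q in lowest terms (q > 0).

APPEND 27: p_0 = 27·1 + 0 = 27, q_0 = 27·0 + 1 = 1 → 27/1
APPEND 1: p_1 = 1·27 + 1 = 28, q_1 = 1·1 + 0 = 1 → 28/1
APPEND 42: p_2 = 42·28 + 27 = 1203, q_2 = 42·1 + 1 = 43 → 1203/43
APPEND 38: p_3 = 38·1203 + 28 = 45742, q_3 = 38·43 + 1 = 1635 → 45742/1635
APPEND 4: p_4 = 4·45742 + 1203 = 184171, q_4 = 4·1635 + 43 = 6583 → 184171/6583
APPEND 20: p_5 = 20·184171 + 45742 = 3729162, q_5 = 20·6583 + 1635 = 133295 → 3729162/133295
APPEND 39: p_6 = 39·3729162 + 184171 = 145621489, q_6 = 39·133295 + 6583 = 5205088 → 145621489/5205088
APPEND 32: p_7 = 32·145621489 + 3729162 = 4663616810, q_7 = 32·5205088 + 133295 = 166696111 → 4663616810/166696111
APPEND 13: p_8 = 13·4663616810 + 145621489 = 60772640019, q_8 = 13·166696111 + 5205088 = 2172254531 → 60772640019/2172254531
APPEND 18: p_9 = 18·60772640019 + 4663616810 = 1098571137152, q_9 = 18·2172254531 + 166696111 = 39267277669 → 1098571137152/39267277669
APPEND 5: p_10 = 5·1098571137152 + 60772640019 = 5553628325779, q_10 = 5·39267277669 + 2172254531 = 198508642876 → 5553628325779/198508642876
APPEND 41: p_11 = 41·5553628325779 + 1098571137152 = 228797332494091, q_11 = 41·198508642876 + 39267277669 = 8178121635585 → 228797332494091/8178121635585
APPEND 25: p_12 = 25·228797332494091 + 5553628325779 = 5725486940678054, q_12 = 25·8178121635585 + 198508642876 = 204651549532501 → 5725486940678054/204651549532501
APPEND 46: p_13 = 46·5725486940678054 + 228797332494091 = 263601196603684575, q_13 = 46·204651549532501 + 8178121635585 = 9422149400130631 → 263601196603684575/9422149400130631
APPEND 15: p_14 = 15·263601196603684575 + 5725486940678054 = 3959743435995946679, q_14 = 15·9422149400130631 + 204651549532501 = 141536892551491966 → 3959743435995946679/141536892551491966
APPEND 26: p_15 = 26·3959743435995946679 + 263601196603684575 = 103216930532498298229, q_15 = 26·141536892551491966 + 9422149400130631 = 3689381355738921747 → 103216930532498298229/3689381355738921747
APPEND 33: p_16 = 33·103216930532498298229 + 3959743435995946679 = 3410118451008439788236, q_16 = 33·3689381355738921747 + 141536892551491966 = 121891121631935909617 → 3410118451008439788236/121891121631935909617

28/1
1203/43
184171/6583
3729162/133295
145621489/5205088
4663616810/166696111
60772640019/2172254531
5553628325779/198508642876
228797332494091/8178121635585
263601196603684575/9422149400130631
3410118451008439788236/121891121631935909617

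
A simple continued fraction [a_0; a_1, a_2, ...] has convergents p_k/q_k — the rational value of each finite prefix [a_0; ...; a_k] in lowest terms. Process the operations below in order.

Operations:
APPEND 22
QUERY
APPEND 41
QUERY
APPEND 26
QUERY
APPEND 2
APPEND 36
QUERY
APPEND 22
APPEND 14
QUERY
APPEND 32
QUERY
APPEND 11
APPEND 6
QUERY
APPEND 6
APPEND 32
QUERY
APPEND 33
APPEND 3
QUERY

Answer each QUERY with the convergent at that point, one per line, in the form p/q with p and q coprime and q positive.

22/1
903/41
23500/1067
1748008/79367
540805114/24554853
17344267727/787503545
1165310768393/52910066633
231027466303401/10489629863305
23124296207421507/1049941428811438

APPEND 22: p_0 = 22·1 + 0 = 22, q_0 = 22·0 + 1 = 1 → 22/1
APPEND 41: p_1 = 41·22 + 1 = 903, q_1 = 41·1 + 0 = 41 → 903/41
APPEND 26: p_2 = 26·903 + 22 = 23500, q_2 = 26·41 + 1 = 1067 → 23500/1067
APPEND 2: p_3 = 2·23500 + 903 = 47903, q_3 = 2·1067 + 41 = 2175 → 47903/2175
APPEND 36: p_4 = 36·47903 + 23500 = 1748008, q_4 = 36·2175 + 1067 = 79367 → 1748008/79367
APPEND 22: p_5 = 22·1748008 + 47903 = 38504079, q_5 = 22·79367 + 2175 = 1748249 → 38504079/1748249
APPEND 14: p_6 = 14·38504079 + 1748008 = 540805114, q_6 = 14·1748249 + 79367 = 24554853 → 540805114/24554853
APPEND 32: p_7 = 32·540805114 + 38504079 = 17344267727, q_7 = 32·24554853 + 1748249 = 787503545 → 17344267727/787503545
APPEND 11: p_8 = 11·17344267727 + 540805114 = 191327750111, q_8 = 11·787503545 + 24554853 = 8687093848 → 191327750111/8687093848
APPEND 6: p_9 = 6·191327750111 + 17344267727 = 1165310768393, q_9 = 6·8687093848 + 787503545 = 52910066633 → 1165310768393/52910066633
APPEND 6: p_10 = 6·1165310768393 + 191327750111 = 7183192360469, q_10 = 6·52910066633 + 8687093848 = 326147493646 → 7183192360469/326147493646
APPEND 32: p_11 = 32·7183192360469 + 1165310768393 = 231027466303401, q_11 = 32·326147493646 + 52910066633 = 10489629863305 → 231027466303401/10489629863305
APPEND 33: p_12 = 33·231027466303401 + 7183192360469 = 7631089580372702, q_12 = 33·10489629863305 + 326147493646 = 346483932982711 → 7631089580372702/346483932982711
APPEND 3: p_13 = 3·7631089580372702 + 231027466303401 = 23124296207421507, q_13 = 3·346483932982711 + 10489629863305 = 1049941428811438 → 23124296207421507/1049941428811438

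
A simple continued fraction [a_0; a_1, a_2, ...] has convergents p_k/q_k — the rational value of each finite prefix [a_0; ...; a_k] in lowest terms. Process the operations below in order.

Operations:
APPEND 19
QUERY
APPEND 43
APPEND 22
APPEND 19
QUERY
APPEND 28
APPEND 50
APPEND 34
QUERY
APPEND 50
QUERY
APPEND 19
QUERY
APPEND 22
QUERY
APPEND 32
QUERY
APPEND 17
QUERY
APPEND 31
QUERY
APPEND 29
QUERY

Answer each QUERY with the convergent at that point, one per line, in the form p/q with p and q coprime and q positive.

19/1
343103/18036
16383618701/861242679
819662523103/43087449736
15589971557658/819522787663
343799036791579/18072588778322
11017159148888186/579142363693967
187635504567890741/9863492771575761
5827717800753501157/306347418282542558
169191451726419424294/8893938622965309943

APPEND 19: p_0 = 19·1 + 0 = 19, q_0 = 19·0 + 1 = 1 → 19/1
APPEND 43: p_1 = 43·19 + 1 = 818, q_1 = 43·1 + 0 = 43 → 818/43
APPEND 22: p_2 = 22·818 + 19 = 18015, q_2 = 22·43 + 1 = 947 → 18015/947
APPEND 19: p_3 = 19·18015 + 818 = 343103, q_3 = 19·947 + 43 = 18036 → 343103/18036
APPEND 28: p_4 = 28·343103 + 18015 = 9624899, q_4 = 28·18036 + 947 = 505955 → 9624899/505955
APPEND 50: p_5 = 50·9624899 + 343103 = 481588053, q_5 = 50·505955 + 18036 = 25315786 → 481588053/25315786
APPEND 34: p_6 = 34·481588053 + 9624899 = 16383618701, q_6 = 34·25315786 + 505955 = 861242679 → 16383618701/861242679
APPEND 50: p_7 = 50·16383618701 + 481588053 = 819662523103, q_7 = 50·861242679 + 25315786 = 43087449736 → 819662523103/43087449736
APPEND 19: p_8 = 19·819662523103 + 16383618701 = 15589971557658, q_8 = 19·43087449736 + 861242679 = 819522787663 → 15589971557658/819522787663
APPEND 22: p_9 = 22·15589971557658 + 819662523103 = 343799036791579, q_9 = 22·819522787663 + 43087449736 = 18072588778322 → 343799036791579/18072588778322
APPEND 32: p_10 = 32·343799036791579 + 15589971557658 = 11017159148888186, q_10 = 32·18072588778322 + 819522787663 = 579142363693967 → 11017159148888186/579142363693967
APPEND 17: p_11 = 17·11017159148888186 + 343799036791579 = 187635504567890741, q_11 = 17·579142363693967 + 18072588778322 = 9863492771575761 → 187635504567890741/9863492771575761
APPEND 31: p_12 = 31·187635504567890741 + 11017159148888186 = 5827717800753501157, q_12 = 31·9863492771575761 + 579142363693967 = 306347418282542558 → 5827717800753501157/306347418282542558
APPEND 29: p_13 = 29·5827717800753501157 + 187635504567890741 = 169191451726419424294, q_13 = 29·306347418282542558 + 9863492771575761 = 8893938622965309943 → 169191451726419424294/8893938622965309943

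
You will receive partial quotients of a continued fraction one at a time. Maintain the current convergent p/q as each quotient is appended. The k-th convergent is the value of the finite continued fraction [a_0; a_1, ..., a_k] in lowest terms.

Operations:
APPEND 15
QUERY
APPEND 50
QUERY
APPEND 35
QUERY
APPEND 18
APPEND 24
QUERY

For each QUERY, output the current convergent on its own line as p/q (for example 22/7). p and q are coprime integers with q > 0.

APPEND 15: p_0 = 15·1 + 0 = 15, q_0 = 15·0 + 1 = 1 → 15/1
APPEND 50: p_1 = 50·15 + 1 = 751, q_1 = 50·1 + 0 = 50 → 751/50
APPEND 35: p_2 = 35·751 + 15 = 26300, q_2 = 35·50 + 1 = 1751 → 26300/1751
APPEND 18: p_3 = 18·26300 + 751 = 474151, q_3 = 18·1751 + 50 = 31568 → 474151/31568
APPEND 24: p_4 = 24·474151 + 26300 = 11405924, q_4 = 24·31568 + 1751 = 759383 → 11405924/759383

15/1
751/50
26300/1751
11405924/759383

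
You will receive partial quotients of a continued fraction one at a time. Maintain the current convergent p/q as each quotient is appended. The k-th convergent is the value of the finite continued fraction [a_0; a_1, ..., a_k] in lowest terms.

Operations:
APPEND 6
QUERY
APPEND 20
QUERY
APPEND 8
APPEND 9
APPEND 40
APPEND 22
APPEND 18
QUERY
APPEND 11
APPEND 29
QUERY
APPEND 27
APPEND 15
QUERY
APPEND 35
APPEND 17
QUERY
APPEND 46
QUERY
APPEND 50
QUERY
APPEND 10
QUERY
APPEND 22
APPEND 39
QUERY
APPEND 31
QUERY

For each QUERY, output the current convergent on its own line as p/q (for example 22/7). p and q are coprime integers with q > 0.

APPEND 6: p_0 = 6·1 + 0 = 6, q_0 = 6·0 + 1 = 1 → 6/1
APPEND 20: p_1 = 20·6 + 1 = 121, q_1 = 20·1 + 0 = 20 → 121/20
APPEND 8: p_2 = 8·121 + 6 = 974, q_2 = 8·20 + 1 = 161 → 974/161
APPEND 9: p_3 = 9·974 + 121 = 8887, q_3 = 9·161 + 20 = 1469 → 8887/1469
APPEND 40: p_4 = 40·8887 + 974 = 356454, q_4 = 40·1469 + 161 = 58921 → 356454/58921
APPEND 22: p_5 = 22·356454 + 8887 = 7850875, q_5 = 22·58921 + 1469 = 1297731 → 7850875/1297731
APPEND 18: p_6 = 18·7850875 + 356454 = 141672204, q_6 = 18·1297731 + 58921 = 23418079 → 141672204/23418079
APPEND 11: p_7 = 11·141672204 + 7850875 = 1566245119, q_7 = 11·23418079 + 1297731 = 258896600 → 1566245119/258896600
APPEND 29: p_8 = 29·1566245119 + 141672204 = 45562780655, q_8 = 29·258896600 + 23418079 = 7531419479 → 45562780655/7531419479
APPEND 27: p_9 = 27·45562780655 + 1566245119 = 1231761322804, q_9 = 27·7531419479 + 258896600 = 203607222533 → 1231761322804/203607222533
APPEND 15: p_10 = 15·1231761322804 + 45562780655 = 18521982622715, q_10 = 15·203607222533 + 7531419479 = 3061639757474 → 18521982622715/3061639757474
APPEND 35: p_11 = 35·18521982622715 + 1231761322804 = 649501153117829, q_11 = 35·3061639757474 + 203607222533 = 107360998734123 → 649501153117829/107360998734123
APPEND 17: p_12 = 17·649501153117829 + 18521982622715 = 11060041585625808, q_12 = 17·107360998734123 + 3061639757474 = 1828198618237565 → 11060041585625808/1828198618237565
APPEND 46: p_13 = 46·11060041585625808 + 649501153117829 = 509411414091904997, q_13 = 46·1828198618237565 + 107360998734123 = 84204497437662113 → 509411414091904997/84204497437662113
APPEND 50: p_14 = 50·509411414091904997 + 11060041585625808 = 25481630746180875658, q_14 = 50·84204497437662113 + 1828198618237565 = 4212053070501343215 → 25481630746180875658/4212053070501343215
APPEND 10: p_15 = 10·25481630746180875658 + 509411414091904997 = 255325718875900661577, q_15 = 10·4212053070501343215 + 84204497437662113 = 42204735202451094263 → 255325718875900661577/42204735202451094263
APPEND 22: p_16 = 22·255325718875900661577 + 25481630746180875658 = 5642647446015995430352, q_16 = 22·42204735202451094263 + 4212053070501343215 = 932716227524425417001 → 5642647446015995430352/932716227524425417001
APPEND 39: p_17 = 39·5642647446015995430352 + 255325718875900661577 = 220318576113499722445305, q_17 = 39·932716227524425417001 + 42204735202451094263 = 36418137608655042357302 → 220318576113499722445305/36418137608655042357302
APPEND 31: p_18 = 31·220318576113499722445305 + 5642647446015995430352 = 6835518506964507391234807, q_18 = 31·36418137608655042357302 + 932716227524425417001 = 1129894982095830738493363 → 6835518506964507391234807/1129894982095830738493363

6/1
121/20
141672204/23418079
45562780655/7531419479
18521982622715/3061639757474
11060041585625808/1828198618237565
509411414091904997/84204497437662113
25481630746180875658/4212053070501343215
255325718875900661577/42204735202451094263
220318576113499722445305/36418137608655042357302
6835518506964507391234807/1129894982095830738493363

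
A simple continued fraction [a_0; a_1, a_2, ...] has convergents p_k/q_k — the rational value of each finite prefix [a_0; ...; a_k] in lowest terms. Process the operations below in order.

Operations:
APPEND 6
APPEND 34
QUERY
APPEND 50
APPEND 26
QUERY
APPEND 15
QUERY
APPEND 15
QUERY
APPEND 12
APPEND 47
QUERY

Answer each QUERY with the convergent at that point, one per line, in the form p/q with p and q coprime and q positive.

205/34
266861/44260
4013171/665601
60464426/10028275
34351019727/5697258622

APPEND 6: p_0 = 6·1 + 0 = 6, q_0 = 6·0 + 1 = 1 → 6/1
APPEND 34: p_1 = 34·6 + 1 = 205, q_1 = 34·1 + 0 = 34 → 205/34
APPEND 50: p_2 = 50·205 + 6 = 10256, q_2 = 50·34 + 1 = 1701 → 10256/1701
APPEND 26: p_3 = 26·10256 + 205 = 266861, q_3 = 26·1701 + 34 = 44260 → 266861/44260
APPEND 15: p_4 = 15·266861 + 10256 = 4013171, q_4 = 15·44260 + 1701 = 665601 → 4013171/665601
APPEND 15: p_5 = 15·4013171 + 266861 = 60464426, q_5 = 15·665601 + 44260 = 10028275 → 60464426/10028275
APPEND 12: p_6 = 12·60464426 + 4013171 = 729586283, q_6 = 12·10028275 + 665601 = 121004901 → 729586283/121004901
APPEND 47: p_7 = 47·729586283 + 60464426 = 34351019727, q_7 = 47·121004901 + 10028275 = 5697258622 → 34351019727/5697258622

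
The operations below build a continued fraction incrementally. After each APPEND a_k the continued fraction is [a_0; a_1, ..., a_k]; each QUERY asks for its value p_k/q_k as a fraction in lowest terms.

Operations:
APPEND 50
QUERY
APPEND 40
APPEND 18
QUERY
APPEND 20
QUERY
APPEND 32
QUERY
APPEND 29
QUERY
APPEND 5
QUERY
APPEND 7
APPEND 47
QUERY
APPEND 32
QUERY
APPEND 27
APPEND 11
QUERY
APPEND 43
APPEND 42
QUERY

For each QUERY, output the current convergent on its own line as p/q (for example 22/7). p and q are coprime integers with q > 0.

50/1
36068/721
723361/14460
23183620/463441
673048341/13454249
3388425325/67734686
1149813629277/22984796083
36818428162480/736001071707
10984539542341087/219581152125599
19890863342719026163/397618732467708617

APPEND 50: p_0 = 50·1 + 0 = 50, q_0 = 50·0 + 1 = 1 → 50/1
APPEND 40: p_1 = 40·50 + 1 = 2001, q_1 = 40·1 + 0 = 40 → 2001/40
APPEND 18: p_2 = 18·2001 + 50 = 36068, q_2 = 18·40 + 1 = 721 → 36068/721
APPEND 20: p_3 = 20·36068 + 2001 = 723361, q_3 = 20·721 + 40 = 14460 → 723361/14460
APPEND 32: p_4 = 32·723361 + 36068 = 23183620, q_4 = 32·14460 + 721 = 463441 → 23183620/463441
APPEND 29: p_5 = 29·23183620 + 723361 = 673048341, q_5 = 29·463441 + 14460 = 13454249 → 673048341/13454249
APPEND 5: p_6 = 5·673048341 + 23183620 = 3388425325, q_6 = 5·13454249 + 463441 = 67734686 → 3388425325/67734686
APPEND 7: p_7 = 7·3388425325 + 673048341 = 24392025616, q_7 = 7·67734686 + 13454249 = 487597051 → 24392025616/487597051
APPEND 47: p_8 = 47·24392025616 + 3388425325 = 1149813629277, q_8 = 47·487597051 + 67734686 = 22984796083 → 1149813629277/22984796083
APPEND 32: p_9 = 32·1149813629277 + 24392025616 = 36818428162480, q_9 = 32·22984796083 + 487597051 = 736001071707 → 36818428162480/736001071707
APPEND 27: p_10 = 27·36818428162480 + 1149813629277 = 995247374016237, q_10 = 27·736001071707 + 22984796083 = 19895013732172 → 995247374016237/19895013732172
APPEND 11: p_11 = 11·995247374016237 + 36818428162480 = 10984539542341087, q_11 = 11·19895013732172 + 736001071707 = 219581152125599 → 10984539542341087/219581152125599
APPEND 43: p_12 = 43·10984539542341087 + 995247374016237 = 473330447694682978, q_12 = 43·219581152125599 + 19895013732172 = 9461884555132929 → 473330447694682978/9461884555132929
APPEND 42: p_13 = 42·473330447694682978 + 10984539542341087 = 19890863342719026163, q_13 = 42·9461884555132929 + 219581152125599 = 397618732467708617 → 19890863342719026163/397618732467708617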